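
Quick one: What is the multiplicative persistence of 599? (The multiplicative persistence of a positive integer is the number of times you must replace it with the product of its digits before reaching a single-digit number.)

599 → 405 → 0 (2 steps)

2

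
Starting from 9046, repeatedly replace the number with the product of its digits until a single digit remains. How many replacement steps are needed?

9046 → 0 (1 step)

1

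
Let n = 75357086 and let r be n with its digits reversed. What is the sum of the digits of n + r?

Reversal of 75357086 is 68075357; 75357086 + 68075357 = 143432443.
Digit sum of 143432443: 1+4+3+4+3+2+4+4+3 = 28.

28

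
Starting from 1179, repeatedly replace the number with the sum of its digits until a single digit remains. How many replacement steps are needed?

2

1179 → 18 → 9 (2 steps)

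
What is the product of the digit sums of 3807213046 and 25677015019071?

S(3807213046) = 3+8+0+7+2+1+3+0+4+6 = 34.
S(25677015019071) = 2+5+6+7+7+0+1+5+0+1+9+0+7+1 = 51.
34 · 51 = 1734.

1734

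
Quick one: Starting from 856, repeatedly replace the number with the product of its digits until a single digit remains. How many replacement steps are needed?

2

856 → 240 → 0 (2 steps)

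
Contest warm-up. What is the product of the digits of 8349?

8×3×4×9 = 864

864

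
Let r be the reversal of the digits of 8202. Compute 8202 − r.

6174

Reverse of 8202 is 2028.
8202 − 2028 = 6174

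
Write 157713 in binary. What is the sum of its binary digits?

6

157713 in base 2 is 100110100000010001.
Digit sum: 1+0+0+1+1+0+1+0+0+0+0+0+0+1+0+0+0+1 = 6.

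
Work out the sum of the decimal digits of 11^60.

298

11^60 = 304481639541418099574449295360278774639038415066698088621947601
Sum of its 63 digits: 298.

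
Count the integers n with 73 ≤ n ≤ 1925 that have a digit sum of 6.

42

The integers in [73, 1925] that have a digit sum of 6: 105, 114, 123, 132, 141, 150, …, 1410, 1500.
42 qualify.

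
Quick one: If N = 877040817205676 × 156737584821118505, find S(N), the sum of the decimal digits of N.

169

877040817205676 × 156737584821118505 = 137465259478357731974686954634380
Sum of its 33 digits: 169.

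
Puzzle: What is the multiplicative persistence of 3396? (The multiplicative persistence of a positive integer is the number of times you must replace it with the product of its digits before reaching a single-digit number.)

3396 → 486 → 192 → 18 → 8 (4 steps)

4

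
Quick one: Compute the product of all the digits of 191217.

1×9×1×2×1×7 = 126

126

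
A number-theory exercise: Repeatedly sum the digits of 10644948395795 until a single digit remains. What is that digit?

1+0+6+4+4+9+4+8+3+9+5+7+9+5 = 74
7+4 = 11
1+1 = 2
(Equivalently, 10644948395795 mod 9 = 2.)

2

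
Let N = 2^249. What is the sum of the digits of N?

305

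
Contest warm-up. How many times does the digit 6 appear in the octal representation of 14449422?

14449422 in base 8 is 67075416.
The digit 6 appears 2 times.

2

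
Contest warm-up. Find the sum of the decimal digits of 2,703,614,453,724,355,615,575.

90

2+7+0+3+6+1+4+4+5+3+7+2+4+3+5+5+6+1+5+5+7+5 = 90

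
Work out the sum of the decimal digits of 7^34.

142

7^34 = 54116956037952111668959660849
Sum of its 29 digits: 142.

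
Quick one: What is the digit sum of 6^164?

612

6^164 = 41381388894753601420763696798243045513955335225962484580626721194266137489303289270897879323954653497738244890519038835185156096
Sum of its 128 digits: 612.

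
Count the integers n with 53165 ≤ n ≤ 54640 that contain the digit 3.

1043

The integers in [53165, 54640] that contain the digit 3: 53165, 53166, 53167, 53168, 53169, 53170, …, 54638, 54639.
1043 qualify.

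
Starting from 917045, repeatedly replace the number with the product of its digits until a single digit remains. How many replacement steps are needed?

1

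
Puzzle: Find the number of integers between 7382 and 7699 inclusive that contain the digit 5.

140

The integers in [7382, 7699] that contain the digit 5: 7385, 7395, 7405, 7415, 7425, 7435, …, 7685, 7695.
140 qualify.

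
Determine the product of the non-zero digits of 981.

72

9×8×1 = 72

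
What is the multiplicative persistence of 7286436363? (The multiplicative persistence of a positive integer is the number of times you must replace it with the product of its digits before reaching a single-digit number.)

3

7286436363 → 2612736 → 3024 → 0 (3 steps)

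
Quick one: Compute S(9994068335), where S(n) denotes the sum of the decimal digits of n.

56

9+9+9+4+0+6+8+3+3+5 = 56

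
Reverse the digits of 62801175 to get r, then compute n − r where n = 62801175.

5690349

Reverse of 62801175 is 57110826.
62801175 − 57110826 = 5690349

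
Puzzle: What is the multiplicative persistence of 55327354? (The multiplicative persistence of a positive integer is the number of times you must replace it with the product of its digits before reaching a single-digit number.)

2

55327354 → 63000 → 0 (2 steps)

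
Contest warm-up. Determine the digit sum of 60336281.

6+0+3+3+6+2+8+1 = 29

29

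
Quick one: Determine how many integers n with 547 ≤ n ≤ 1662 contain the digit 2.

292

The integers in [547, 1662] that contain the digit 2: 552, 562, 572, 582, 592, 602, …, 1652, 1662.
292 qualify.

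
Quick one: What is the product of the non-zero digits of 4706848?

43008

4×7×6×8×4×8 = 43008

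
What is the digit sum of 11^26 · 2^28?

11^26 · 2^28 = 319926115359330466550035499519574016
Sum of its 36 digits: 154.

154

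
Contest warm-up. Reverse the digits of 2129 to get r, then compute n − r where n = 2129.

-7083

Reverse of 2129 is 9212.
2129 − 9212 = -7083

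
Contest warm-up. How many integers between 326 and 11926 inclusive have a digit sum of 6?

99

The integers in [326, 11926] that have a digit sum of 6: 330, 402, 411, 420, 501, 510, …, 11310, 11400.
99 qualify.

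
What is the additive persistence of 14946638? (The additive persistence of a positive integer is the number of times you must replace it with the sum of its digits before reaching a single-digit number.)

2

14946638 → 41 → 5 (2 steps)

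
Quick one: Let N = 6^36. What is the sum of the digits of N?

6^36 = 10314424798490535546171949056
Sum of its 29 digits: 126.

126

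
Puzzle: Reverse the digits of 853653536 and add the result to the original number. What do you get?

1489009894

Reverse of 853653536 is 635356358.
853653536 + 635356358 = 1489009894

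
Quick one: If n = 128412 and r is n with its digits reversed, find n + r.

Reverse of 128412 is 214821.
128412 + 214821 = 343233

343233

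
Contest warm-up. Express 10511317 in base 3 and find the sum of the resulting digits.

11

10511317 in base 3 is 201210000211001.
Digit sum: 2+0+1+2+1+0+0+0+0+2+1+1+0+0+1 = 11.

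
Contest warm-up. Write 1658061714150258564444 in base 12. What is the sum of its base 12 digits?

1658061714150258564444 in base 12 is 5234133B3514AAB62A50.
Digit sum: 5+2+3+4+1+3+3+11+3+5+1+4+10+10+11+6+2+10+5+0 = 99.

99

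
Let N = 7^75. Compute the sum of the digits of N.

262

7^75 = 2411865032257058775038130904326570702735480588505508642005857943
Sum of its 64 digits: 262.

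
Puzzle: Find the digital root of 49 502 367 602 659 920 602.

2

4+9+5+0+2+3+6+7+6+0+2+6+5+9+9+2+0+6+0+2 = 83
8+3 = 11
1+1 = 2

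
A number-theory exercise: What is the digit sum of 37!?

153

37! = 13763753091226345046315979581580902400000000
Sum of its 44 digits: 153.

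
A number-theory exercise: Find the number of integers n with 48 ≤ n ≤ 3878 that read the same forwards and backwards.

123

The integers in [48, 3878] that read the same forwards and backwards: 55, 66, 77, 88, 99, 101, …, 3663, 3773.
123 qualify.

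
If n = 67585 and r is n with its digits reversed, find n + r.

Reverse of 67585 is 58576.
67585 + 58576 = 126161

126161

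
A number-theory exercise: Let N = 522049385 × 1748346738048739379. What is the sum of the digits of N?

103

522049385 × 1748346738048739379 = 912723339365100492832231915
Sum of its 27 digits: 103.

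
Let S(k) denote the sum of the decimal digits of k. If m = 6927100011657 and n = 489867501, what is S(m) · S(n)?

2160

S(6927100011657) = 6+9+2+7+1+0+0+0+1+1+6+5+7 = 45.
S(489867501) = 4+8+9+8+6+7+5+0+1 = 48.
45 · 48 = 2160.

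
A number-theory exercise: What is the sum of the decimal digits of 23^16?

23^16 = 6132610415680998648961
Sum of its 22 digits: 103.

103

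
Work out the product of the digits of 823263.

1728

8×2×3×2×6×3 = 1728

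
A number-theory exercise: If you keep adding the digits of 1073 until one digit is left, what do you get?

1+0+7+3 = 11
1+1 = 2
(Equivalently, 1073 mod 9 = 2.)

2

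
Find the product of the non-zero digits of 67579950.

595350

6×7×5×7×9×9×5 = 595350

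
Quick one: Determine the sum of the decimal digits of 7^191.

7^191 = 259254105619712190164782533859161924727551332652127817469951077335791216072066674282038347028293258897353717308406812659251580170855199912814503899672210628770743
Sum of its 162 digits: 715.

715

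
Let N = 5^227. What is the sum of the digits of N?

5^227 = 463650768835927673216466907693454939170945597344723875306629882364697667511953669874664010340401054692042364892000144878381195923111590673215687274932861328125
Sum of its 159 digits: 731.

731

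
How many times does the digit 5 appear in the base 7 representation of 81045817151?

81045817151 in base 7 is 5566251036125.
The digit 5 appears 4 times.

4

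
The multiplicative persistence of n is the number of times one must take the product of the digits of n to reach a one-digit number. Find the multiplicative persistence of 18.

1

18 → 8 (1 step)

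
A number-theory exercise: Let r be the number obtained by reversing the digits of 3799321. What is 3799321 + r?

5039294

Reverse of 3799321 is 1239973.
3799321 + 1239973 = 5039294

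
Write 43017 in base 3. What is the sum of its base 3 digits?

7

43017 in base 3 is 2012000020.
Digit sum: 2+0+1+2+0+0+0+0+2+0 = 7.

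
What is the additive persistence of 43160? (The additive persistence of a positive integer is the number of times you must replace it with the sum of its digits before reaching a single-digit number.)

43160 → 14 → 5 (2 steps)

2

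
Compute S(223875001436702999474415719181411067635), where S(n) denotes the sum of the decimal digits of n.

2+2+3+8+7+5+0+0+1+4+3+6+7+0+2+9+9+9+4+7+4+4+1+5+7+1+9+1+8+1+4+1+1+0+6+7+6+3+5 = 162

162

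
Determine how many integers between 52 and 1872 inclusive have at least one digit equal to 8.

491

The integers in [52, 1872] that have at least one digit equal to 8: 58, 68, 78, 80, 81, 82, …, 1871, 1872.
491 qualify.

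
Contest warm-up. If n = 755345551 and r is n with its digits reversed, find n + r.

Reverse of 755345551 is 155543557.
755345551 + 155543557 = 910889108

910889108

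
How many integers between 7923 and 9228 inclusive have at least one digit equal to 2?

The integers in [7923, 9228] that have at least one digit equal to 2: 7923, 7924, 7925, 7926, 7927, 7928, …, 9227, 9228.
352 qualify.

352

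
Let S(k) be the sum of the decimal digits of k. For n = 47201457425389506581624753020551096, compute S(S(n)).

6

First digit sum: 141.
1+4+1 = 6.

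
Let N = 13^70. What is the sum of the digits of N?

346

13^70 = 946312684517285425602088507550312255344648571553386120579525970592441865195449
Sum of its 78 digits: 346.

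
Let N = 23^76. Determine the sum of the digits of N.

472

23^76 = 30996705517935348019814272666230463378871837737203437728366860066624288818191312580054846857455409630561
Sum of its 104 digits: 472.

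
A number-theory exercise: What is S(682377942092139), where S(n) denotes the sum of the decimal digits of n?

72

6+8+2+3+7+7+9+4+2+0+9+2+1+3+9 = 72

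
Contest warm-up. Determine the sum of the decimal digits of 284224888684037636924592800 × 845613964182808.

284224888684037636924592800 × 845613964182808 = 240344534839526393135549239024770160582400
Sum of its 42 digits: 164.

164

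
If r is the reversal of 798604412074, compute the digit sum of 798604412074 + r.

68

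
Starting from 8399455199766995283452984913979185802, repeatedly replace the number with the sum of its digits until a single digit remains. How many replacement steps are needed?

8399455199766995283452984913979185802 → 211 → 4 (2 steps)

2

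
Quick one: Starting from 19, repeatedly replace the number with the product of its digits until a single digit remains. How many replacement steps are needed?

19 → 9 (1 step)

1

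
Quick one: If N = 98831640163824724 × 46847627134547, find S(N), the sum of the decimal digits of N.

110

98831640163824724 × 46847627134547 = 4630027827490580252452073140028
Sum of its 31 digits: 110.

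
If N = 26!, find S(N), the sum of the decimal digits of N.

81

26! = 403291461126605635584000000
Sum of its 27 digits: 81.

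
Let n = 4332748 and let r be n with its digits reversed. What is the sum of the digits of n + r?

Reversal of 4332748 is 8472334; 4332748 + 8472334 = 12805082.
Digit sum of 12805082: 1+2+8+0+5+0+8+2 = 26.

26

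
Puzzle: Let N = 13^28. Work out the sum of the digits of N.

121

13^28 = 15502932802662396215269535105521
Sum of its 32 digits: 121.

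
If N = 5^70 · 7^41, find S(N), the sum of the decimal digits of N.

385

5^70 · 7^41 = 377502597378090256621454964929335528441857981751805795056498027406632900238037109375
Sum of its 84 digits: 385.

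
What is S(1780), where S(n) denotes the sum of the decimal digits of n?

1+7+8+0 = 16

16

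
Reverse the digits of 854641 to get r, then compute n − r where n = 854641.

Reverse of 854641 is 146458.
854641 − 146458 = 708183

708183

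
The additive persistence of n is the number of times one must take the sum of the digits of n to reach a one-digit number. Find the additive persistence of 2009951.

2009951 → 26 → 8 (2 steps)

2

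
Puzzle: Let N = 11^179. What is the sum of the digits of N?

833

11^179 = 2566200843091914322487084161636278546952011658573820075817569601045039918708733145287293678025035968237109867148345791116199649672551917632750860148192984439962122532585070633436316283891
Sum of its 187 digits: 833.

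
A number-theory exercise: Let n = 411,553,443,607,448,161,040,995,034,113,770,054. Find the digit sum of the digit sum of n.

First digit sum: 129.
1+2+9 = 12.

12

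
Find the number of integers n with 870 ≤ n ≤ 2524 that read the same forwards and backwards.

The integers in [870, 2524] that read the same forwards and backwards: 878, 888, 898, 909, 919, 929, …, 2332, 2442.
28 qualify.

28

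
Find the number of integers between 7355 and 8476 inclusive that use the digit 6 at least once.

The integers in [7355, 8476] that use the digit 6 at least once: 7356, 7360, 7361, 7362, 7363, 7364, …, 8469, 8476.
302 qualify.

302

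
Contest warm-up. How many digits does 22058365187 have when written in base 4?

22058365187 in base 4 is 110202301333010003, which has 18 digits.

18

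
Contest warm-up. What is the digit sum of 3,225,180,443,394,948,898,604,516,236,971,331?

151

3+2+2+5+1+8+0+4+4+3+3+9+4+9+4+8+8+9+8+6+0+4+5+1+6+2+3+6+9+7+1+3+3+1 = 151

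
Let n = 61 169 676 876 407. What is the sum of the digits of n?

6+1+1+6+9+6+7+6+8+7+6+4+0+7 = 74

74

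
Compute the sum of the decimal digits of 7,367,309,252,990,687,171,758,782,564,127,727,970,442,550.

7+3+6+7+3+0+9+2+5+2+9+9+0+6+8+7+1+7+1+7+5+8+7+8+2+5+6+4+1+2+7+7+2+7+9+7+0+4+4+2+5+5+0 = 206

206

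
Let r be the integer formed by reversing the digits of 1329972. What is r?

2799231

Reversing 1329972 gives 2799231.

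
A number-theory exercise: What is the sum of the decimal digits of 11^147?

665

11^147 = 1215415353701119428567599090705841114394571217822709983119287253460808647271967908001525374780669455007257574399099710230071090808631235582429494215539571
Sum of its 154 digits: 665.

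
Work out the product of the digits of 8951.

360

8×9×5×1 = 360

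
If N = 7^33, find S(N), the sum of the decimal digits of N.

127

7^33 = 7730993719707444524137094407
Sum of its 28 digits: 127.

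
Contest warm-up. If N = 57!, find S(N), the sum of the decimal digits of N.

270

57! = 40526919504877216755680601905432322134980384796226602145184481280000000000000
Sum of its 77 digits: 270.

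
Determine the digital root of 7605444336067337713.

7+6+0+5+4+4+4+3+3+6+0+6+7+3+3+7+7+1+3 = 79
7+9 = 16
1+6 = 7

7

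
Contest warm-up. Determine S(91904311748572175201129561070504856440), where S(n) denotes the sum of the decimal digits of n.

144

9+1+9+0+4+3+1+1+7+4+8+5+7+2+1+7+5+2+0+1+1+2+9+5+6+1+0+7+0+5+0+4+8+5+6+4+4+0 = 144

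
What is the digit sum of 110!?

110! = 15882455415227429404253703127090772871724410234473563207581748318444567162948183030959960131517678520479243672638179990208521148623422266876757623911219200000000000000000000000000
Sum of its 179 digits: 657.

657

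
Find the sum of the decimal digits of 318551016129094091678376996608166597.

174

3+1+8+5+5+1+0+1+6+1+2+9+0+9+4+0+9+1+6+7+8+3+7+6+9+9+6+6+0+8+1+6+6+5+9+7 = 174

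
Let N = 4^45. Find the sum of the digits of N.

4^45 = 1237940039285380274899124224
Sum of its 28 digits: 118.

118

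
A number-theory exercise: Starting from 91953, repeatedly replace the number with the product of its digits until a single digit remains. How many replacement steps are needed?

3

91953 → 1215 → 10 → 0 (3 steps)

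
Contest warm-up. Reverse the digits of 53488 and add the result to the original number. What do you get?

141923

Reverse of 53488 is 88435.
53488 + 88435 = 141923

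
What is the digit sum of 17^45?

17^45 = 23453165165327788911665591944416226304630809183732482257
Sum of its 56 digits: 242.

242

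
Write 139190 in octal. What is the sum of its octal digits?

139190 in base 8 is 417666.
Digit sum: 4+1+7+6+6+6 = 30.

30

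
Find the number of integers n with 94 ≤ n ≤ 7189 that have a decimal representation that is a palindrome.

153

The integers in [94, 7189] that have a decimal representation that is a palindrome: 99, 101, 111, 121, 131, 141, …, 7007, 7117.
153 qualify.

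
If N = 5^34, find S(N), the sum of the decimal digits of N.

5^34 = 582076609134674072265625
Sum of its 24 digits: 103.

103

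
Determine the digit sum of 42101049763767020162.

4+2+1+0+1+0+4+9+7+6+3+7+6+7+0+2+0+1+6+2 = 68

68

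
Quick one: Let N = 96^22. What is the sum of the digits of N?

180

96^22 = 40734944306326216553363903595402880264175616
Sum of its 44 digits: 180.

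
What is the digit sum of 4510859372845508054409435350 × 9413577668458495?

197

4510859372845508054409435350 × 9413577668458495 = 42463325057775166703255590754656217860798250
Sum of its 44 digits: 197.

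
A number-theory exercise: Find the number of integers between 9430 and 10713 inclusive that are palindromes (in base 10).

14

The integers in [9430, 10713] that are palindromes (in base 10): 9449, 9559, 9669, 9779, 9889, 9999, …, 10601, 10701.
14 qualify.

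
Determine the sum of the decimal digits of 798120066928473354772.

100

7+9+8+1+2+0+0+6+6+9+2+8+4+7+3+3+5+4+7+7+2 = 100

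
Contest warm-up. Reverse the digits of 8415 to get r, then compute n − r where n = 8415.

Reverse of 8415 is 5148.
8415 − 5148 = 3267

3267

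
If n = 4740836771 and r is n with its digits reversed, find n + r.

6517217245

Reverse of 4740836771 is 1776380474.
4740836771 + 1776380474 = 6517217245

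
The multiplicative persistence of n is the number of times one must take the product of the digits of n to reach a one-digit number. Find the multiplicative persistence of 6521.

2

6521 → 60 → 0 (2 steps)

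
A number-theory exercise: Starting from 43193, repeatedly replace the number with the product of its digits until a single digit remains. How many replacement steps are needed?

43193 → 324 → 24 → 8 (3 steps)

3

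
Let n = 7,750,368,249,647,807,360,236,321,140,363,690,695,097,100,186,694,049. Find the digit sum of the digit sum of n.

9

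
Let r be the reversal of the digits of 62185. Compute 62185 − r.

Reverse of 62185 is 58126.
62185 − 58126 = 4059

4059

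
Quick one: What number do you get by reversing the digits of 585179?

971585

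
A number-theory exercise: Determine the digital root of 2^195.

The digital root of n equals n mod 9 (or 9 when 9 | n), so we need 2^195 mod 9.
2^195 ≡ 8 (mod 9), so the digital root is 8.

8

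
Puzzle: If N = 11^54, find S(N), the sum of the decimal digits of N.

253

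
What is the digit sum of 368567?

35

3+6+8+5+6+7 = 35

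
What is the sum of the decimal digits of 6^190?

657

6^190 = 7058908832138275137441714381256286693952479239872708826426845298355115586433310071056455419650766360631319160429065827330547002683245509727355928576
Sum of its 148 digits: 657.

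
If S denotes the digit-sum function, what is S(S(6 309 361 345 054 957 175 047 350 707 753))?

First digit sum: 131.
1+3+1 = 5.

5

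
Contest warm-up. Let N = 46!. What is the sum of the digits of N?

46! = 5502622159812088949850305428800254892961651752960000000000
Sum of its 58 digits: 216.

216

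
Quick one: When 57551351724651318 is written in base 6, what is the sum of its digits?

57551351724651318 in base 6 is 2342401301554055350010.
Digit sum: 2+3+4+2+4+0+1+3+0+1+5+5+4+0+5+5+3+5+0+0+1+0 = 53.

53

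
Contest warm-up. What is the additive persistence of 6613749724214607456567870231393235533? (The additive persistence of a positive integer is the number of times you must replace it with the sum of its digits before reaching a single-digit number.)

6613749724214607456567870231393235533 → 159 → 15 → 6 (3 steps)

3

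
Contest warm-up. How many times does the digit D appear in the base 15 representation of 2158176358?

2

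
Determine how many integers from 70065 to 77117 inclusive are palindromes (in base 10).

The integers in [70065, 77117] that are palindromes (in base 10): 70107, 70207, 70307, 70407, 70507, 70607, …, 76967, 77077.
70 qualify.

70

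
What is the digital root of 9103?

9+1+0+3 = 13
1+3 = 4

4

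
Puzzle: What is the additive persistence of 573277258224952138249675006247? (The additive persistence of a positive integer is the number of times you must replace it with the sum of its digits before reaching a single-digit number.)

573277258224952138249675006247 → 134 → 8 (2 steps)

2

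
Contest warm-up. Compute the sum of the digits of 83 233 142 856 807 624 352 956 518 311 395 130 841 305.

8+3+2+3+3+1+4+2+8+5+6+8+0+7+6+2+4+3+5+2+9+5+6+5+1+8+3+1+1+3+9+5+1+3+0+8+4+1+3+0+5 = 163

163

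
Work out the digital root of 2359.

1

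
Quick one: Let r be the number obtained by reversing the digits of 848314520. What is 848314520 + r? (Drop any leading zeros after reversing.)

873728368

Reverse of 848314520 is 25413848.
848314520 + 25413848 = 873728368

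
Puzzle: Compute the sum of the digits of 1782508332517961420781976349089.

1+7+8+2+5+0+8+3+3+2+5+1+7+9+6+1+4+2+0+7+8+1+9+7+6+3+4+9+0+8+9 = 145

145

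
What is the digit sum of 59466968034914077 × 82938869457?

114

59466968034914077 × 82938869457 = 4932123098851330450514646189
Sum of its 28 digits: 114.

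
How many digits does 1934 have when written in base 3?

7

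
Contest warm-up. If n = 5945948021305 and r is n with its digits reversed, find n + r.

Reverse of 5945948021305 is 5031208495495.
5945948021305 + 5031208495495 = 10977156516800

10977156516800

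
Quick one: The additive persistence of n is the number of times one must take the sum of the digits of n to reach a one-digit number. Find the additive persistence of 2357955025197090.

3

2357955025197090 → 69 → 15 → 6 (3 steps)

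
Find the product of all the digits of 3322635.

3×3×2×2×6×3×5 = 3240

3240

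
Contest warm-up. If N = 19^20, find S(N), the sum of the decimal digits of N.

136

19^20 = 37589973457545958193355601
Sum of its 26 digits: 136.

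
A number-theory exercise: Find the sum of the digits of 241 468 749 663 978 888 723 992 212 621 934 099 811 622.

208

2+4+1+4+6+8+7+4+9+6+6+3+9+7+8+8+8+8+7+2+3+9+9+2+2+1+2+6+2+1+9+3+4+0+9+9+8+1+1+6+2+2 = 208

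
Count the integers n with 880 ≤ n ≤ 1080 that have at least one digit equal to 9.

The integers in [880, 1080] that have at least one digit equal to 9: 889, 890, 891, 892, 893, 894, …, 1069, 1079.
119 qualify.

119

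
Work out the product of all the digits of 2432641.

2×4×3×2×6×4×1 = 1152

1152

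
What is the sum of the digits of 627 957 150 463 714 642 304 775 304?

6+2+7+9+5+7+1+5+0+4+6+3+7+1+4+6+4+2+3+0+4+7+7+5+3+0+4 = 112

112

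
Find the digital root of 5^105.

The digital root of n equals n mod 9 (or 9 when 9 | n), so we need 5^105 mod 9.
5^105 ≡ 8 (mod 9), so the digital root is 8.

8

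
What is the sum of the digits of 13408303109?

1+3+4+0+8+3+0+3+1+0+9 = 32

32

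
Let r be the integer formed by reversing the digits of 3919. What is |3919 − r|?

5274

Reverse of 3919 is 9193.
|3919 − 9193| = 5274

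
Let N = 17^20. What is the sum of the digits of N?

82

17^20 = 4064231406647572522401601
Sum of its 25 digits: 82.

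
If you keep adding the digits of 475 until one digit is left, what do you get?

7

4+7+5 = 16
1+6 = 7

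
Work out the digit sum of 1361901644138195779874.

1+3+6+1+9+0+1+6+4+4+1+3+8+1+9+5+7+7+9+8+7+4 = 104

104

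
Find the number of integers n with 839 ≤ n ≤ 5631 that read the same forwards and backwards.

The integers in [839, 5631] that read the same forwards and backwards: 848, 858, 868, 878, 888, 898, …, 5445, 5555.
62 qualify.

62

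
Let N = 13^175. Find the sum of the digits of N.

841

13^175 = 871137388490409640395143560309770143799567296484682618276610195923425114798052829952314232741777648599474314642343292089884307181148651913000373936229678052101136085486451328340016176212521703557
Sum of its 195 digits: 841.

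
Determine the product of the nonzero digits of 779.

7×7×9 = 441

441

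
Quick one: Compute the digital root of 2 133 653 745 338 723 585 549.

2+1+3+3+6+5+3+7+4+5+3+3+8+7+2+3+5+8+5+5+4+9 = 101
1+0+1 = 2

2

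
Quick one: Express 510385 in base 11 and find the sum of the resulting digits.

510385 in base 11 is 319507.
Digit sum: 3+1+9+5+0+7 = 25.

25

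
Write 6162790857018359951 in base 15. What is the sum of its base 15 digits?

107

6162790857018359951 in base 15 is E118B73040B7CB6B.
Digit sum: 14+1+1+8+11+7+3+0+4+0+11+7+12+11+6+11 = 107.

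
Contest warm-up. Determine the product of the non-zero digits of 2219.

36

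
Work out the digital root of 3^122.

The digital root of n equals n mod 9 (or 9 when 9 | n), so we need 3^122 mod 9.
3^122 ≡ 0 (mod 9), so the digital root is 9.

9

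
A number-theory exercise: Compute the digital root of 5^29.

The digital root of n equals n mod 9 (or 9 when 9 | n), so we need 5^29 mod 9.
5^29 ≡ 2 (mod 9), so the digital root is 2.

2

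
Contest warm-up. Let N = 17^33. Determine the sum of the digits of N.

17^33 = 40254497110927943179349807054456171205137
Sum of its 41 digits: 170.

170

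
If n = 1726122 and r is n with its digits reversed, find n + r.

Reverse of 1726122 is 2216271.
1726122 + 2216271 = 3942393

3942393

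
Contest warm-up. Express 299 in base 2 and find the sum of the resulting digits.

299 in base 2 is 100101011.
Digit sum: 1+0+0+1+0+1+0+1+1 = 5.

5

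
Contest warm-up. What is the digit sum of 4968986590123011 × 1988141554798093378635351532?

4968986590123011 × 1988141554798093378635351532 = 9879048725058039436804122527043269107302852
Sum of its 43 digits: 180.

180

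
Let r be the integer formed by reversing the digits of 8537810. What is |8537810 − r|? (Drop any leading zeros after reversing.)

Reverse of 8537810 is 187358.
|8537810 − 187358| = 8350452

8350452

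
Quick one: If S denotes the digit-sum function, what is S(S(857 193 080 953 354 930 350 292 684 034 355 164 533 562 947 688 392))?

First digit sum: 232.
2+3+2 = 7.

7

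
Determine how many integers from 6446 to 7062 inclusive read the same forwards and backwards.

7

The integers in [6446, 7062] that read the same forwards and backwards: 6446, 6556, 6666, 6776, 6886, 6996, 7007.
7 qualify.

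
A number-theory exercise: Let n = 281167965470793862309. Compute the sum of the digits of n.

2+8+1+1+6+7+9+6+5+4+7+0+7+9+3+8+6+2+3+0+9 = 103

103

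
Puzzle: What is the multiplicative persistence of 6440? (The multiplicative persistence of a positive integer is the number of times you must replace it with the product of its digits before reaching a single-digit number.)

6440 → 0 (1 step)

1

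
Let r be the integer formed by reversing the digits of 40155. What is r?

55104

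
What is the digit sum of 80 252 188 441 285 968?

81

8+0+2+5+2+1+8+8+4+4+1+2+8+5+9+6+8 = 81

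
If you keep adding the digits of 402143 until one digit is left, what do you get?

5

4+0+2+1+4+3 = 14
1+4 = 5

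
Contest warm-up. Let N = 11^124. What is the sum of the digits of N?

619

11^124 = 1357353476561849937427520199681492097231976065318997729695477395105372610650488384370543193682515126029745934323188174458941797841
Sum of its 130 digits: 619.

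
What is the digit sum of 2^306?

370

2^306 = 130370302485407109521180524058200202307293977194619920040712988758680403184853549195737432064
Sum of its 93 digits: 370.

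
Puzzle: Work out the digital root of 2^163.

2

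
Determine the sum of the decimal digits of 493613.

4+9+3+6+1+3 = 26

26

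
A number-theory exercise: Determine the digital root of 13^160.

The digital root of n equals n mod 9 (or 9 when 9 | n), so we need 13^160 mod 9.
13^160 ≡ 4 (mod 9), so the digital root is 4.

4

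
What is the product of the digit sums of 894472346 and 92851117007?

S(894472346) = 8+9+4+4+7+2+3+4+6 = 47.
S(92851117007) = 9+2+8+5+1+1+1+7+0+0+7 = 41.
47 · 41 = 1927.

1927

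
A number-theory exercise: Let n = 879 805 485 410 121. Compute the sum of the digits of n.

63

8+7+9+8+0+5+4+8+5+4+1+0+1+2+1 = 63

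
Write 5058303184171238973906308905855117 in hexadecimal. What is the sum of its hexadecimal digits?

217

5058303184171238973906308905855117 in base 16 is F964C3165C9818D4B1F8E6B0688D.
Digit sum: 15+9+6+4+12+3+1+6+5+12+9+8+1+8+13+4+11+1+15+8+14+6+11+0+6+8+8+13 = 217.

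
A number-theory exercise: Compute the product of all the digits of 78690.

7×8×6×9×0 = 0

0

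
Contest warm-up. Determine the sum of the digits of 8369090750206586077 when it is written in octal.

76

8369090750206586077 in base 8 is 720447673105304426335.
Digit sum: 7+2+0+4+4+7+6+7+3+1+0+5+3+0+4+4+2+6+3+3+5 = 76.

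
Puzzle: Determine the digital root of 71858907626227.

7+1+8+5+8+9+0+7+6+2+6+2+2+7 = 70
7+0 = 7
(Equivalently, 71858907626227 mod 9 = 7.)

7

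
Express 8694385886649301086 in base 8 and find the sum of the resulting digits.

8694385886649301086 in base 8 is 742505236305171534136.
Digit sum: 7+4+2+5+0+5+2+3+6+3+0+5+1+7+1+5+3+4+1+3+6 = 73.

73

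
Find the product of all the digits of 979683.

81648

9×7×9×6×8×3 = 81648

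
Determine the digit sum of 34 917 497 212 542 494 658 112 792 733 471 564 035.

166

3+4+9+1+7+4+9+7+2+1+2+5+4+2+4+9+4+6+5+8+1+1+2+7+9+2+7+3+3+4+7+1+5+6+4+0+3+5 = 166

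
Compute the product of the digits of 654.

120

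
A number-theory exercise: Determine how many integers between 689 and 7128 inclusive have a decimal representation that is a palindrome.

93

The integers in [689, 7128] that have a decimal representation that is a palindrome: 696, 707, 717, 727, 737, 747, …, 7007, 7117.
93 qualify.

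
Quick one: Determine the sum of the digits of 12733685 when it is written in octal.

34

12733685 in base 8 is 60446365.
Digit sum: 6+0+4+4+6+3+6+5 = 34.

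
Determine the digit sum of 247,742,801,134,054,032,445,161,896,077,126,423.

133

2+4+7+7+4+2+8+0+1+1+3+4+0+5+4+0+3+2+4+4+5+1+6+1+8+9+6+0+7+7+1+2+6+4+2+3 = 133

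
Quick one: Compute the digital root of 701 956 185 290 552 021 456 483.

7+0+1+9+5+6+1+8+5+2+9+0+5+5+2+0+2+1+4+5+6+4+8+3 = 98
9+8 = 17
1+7 = 8

8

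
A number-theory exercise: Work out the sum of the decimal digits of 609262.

6+0+9+2+6+2 = 25

25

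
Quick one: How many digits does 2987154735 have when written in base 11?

10

2987154735 in base 11 is 12A3197624, which has 10 digits.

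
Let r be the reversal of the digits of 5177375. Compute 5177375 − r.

Reverse of 5177375 is 5737715.
5177375 − 5737715 = -560340

-560340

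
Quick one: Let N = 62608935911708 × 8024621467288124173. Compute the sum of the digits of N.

62608935911708 × 8024621467288124173 = 502413011161158381317606868517484
Sum of its 33 digits: 125.

125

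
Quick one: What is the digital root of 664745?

5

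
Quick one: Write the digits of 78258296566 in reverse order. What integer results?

Reversing 78258296566 gives 66569285287.

66569285287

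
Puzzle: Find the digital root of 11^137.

The digital root of n equals n mod 9 (or 9 when 9 | n), so we need 11^137 mod 9.
11^137 ≡ 5 (mod 9), so the digital root is 5.

5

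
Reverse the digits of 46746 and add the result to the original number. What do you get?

Reverse of 46746 is 64764.
46746 + 64764 = 111510

111510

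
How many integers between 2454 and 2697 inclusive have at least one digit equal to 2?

The integers in [2454, 2697] that have at least one digit equal to 2: 2454, 2455, 2456, 2457, 2458, 2459, …, 2696, 2697.
244 qualify.

244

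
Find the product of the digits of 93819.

9×3×8×1×9 = 1944

1944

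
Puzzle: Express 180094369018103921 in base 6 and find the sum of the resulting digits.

180094369018103921 in base 6 is 12113140430545032214145.
Digit sum: 1+2+1+1+3+1+4+0+4+3+0+5+4+5+0+3+2+2+1+4+1+4+5 = 56.

56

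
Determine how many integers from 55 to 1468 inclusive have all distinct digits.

The integers in [55, 1468] that have all distinct digits: 56, 57, 58, 59, 60, 61, …, 1467, 1468.
890 qualify.

890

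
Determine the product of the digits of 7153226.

2520

7×1×5×3×2×2×6 = 2520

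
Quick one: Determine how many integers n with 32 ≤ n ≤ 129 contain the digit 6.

19

The integers in [32, 129] that contain the digit 6: 36, 46, 56, 60, 61, 62, …, 116, 126.
19 qualify.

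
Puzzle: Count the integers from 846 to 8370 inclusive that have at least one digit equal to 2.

The integers in [846, 8370] that have at least one digit equal to 2: 852, 862, 872, 882, 892, 902, …, 8352, 8362.
2804 qualify.

2804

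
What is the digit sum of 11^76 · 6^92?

11^76 · 6^92 = 5442007140938933383094278256887181802620286332979738423817663366578487428849535509509546867973234968814317457364647879788131292201882904566722090500096
Sum of its 151 digits: 720.

720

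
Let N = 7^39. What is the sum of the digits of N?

7^39 = 909543680129861140820205019889143
Sum of its 33 digits: 136.

136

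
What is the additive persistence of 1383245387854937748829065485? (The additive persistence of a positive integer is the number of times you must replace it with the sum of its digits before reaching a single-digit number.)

1383245387854937748829065485 → 146 → 11 → 2 (3 steps)

3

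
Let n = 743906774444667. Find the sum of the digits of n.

7+4+3+9+0+6+7+7+4+4+4+4+6+6+7 = 78

78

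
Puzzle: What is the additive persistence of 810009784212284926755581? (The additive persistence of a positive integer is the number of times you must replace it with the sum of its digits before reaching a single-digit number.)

2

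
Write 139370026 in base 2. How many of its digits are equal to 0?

139370026 in base 2 is 1000010011101001111000101010.
The digit 0 appears 15 times.

15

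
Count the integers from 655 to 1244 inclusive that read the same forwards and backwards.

The integers in [655, 1244] that read the same forwards and backwards: 656, 666, 676, 686, 696, 707, …, 1111, 1221.
38 qualify.

38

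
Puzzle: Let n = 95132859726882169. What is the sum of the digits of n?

91

9+5+1+3+2+8+5+9+7+2+6+8+8+2+1+6+9 = 91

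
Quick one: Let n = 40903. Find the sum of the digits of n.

16

4+0+9+0+3 = 16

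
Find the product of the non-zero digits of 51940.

180

5×1×9×4 = 180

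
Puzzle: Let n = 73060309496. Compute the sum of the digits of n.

47

7+3+0+6+0+3+0+9+4+9+6 = 47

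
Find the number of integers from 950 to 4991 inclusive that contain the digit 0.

1089

The integers in [950, 4991] that contain the digit 0: 950, 960, 970, 980, 990, 1000, …, 4980, 4990.
1089 qualify.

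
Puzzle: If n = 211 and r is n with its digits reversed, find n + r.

Reverse of 211 is 112.
211 + 112 = 323

323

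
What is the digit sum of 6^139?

486

6^139 = 1455538855293683909943468057541273219249493462007805563681546219025502238736664135695356383311470317688324096
Sum of its 109 digits: 486.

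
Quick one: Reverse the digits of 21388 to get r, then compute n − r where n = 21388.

-66924

Reverse of 21388 is 88312.
21388 − 88312 = -66924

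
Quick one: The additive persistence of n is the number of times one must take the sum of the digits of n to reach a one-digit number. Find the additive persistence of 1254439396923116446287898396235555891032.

3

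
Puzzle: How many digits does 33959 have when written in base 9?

5

33959 in base 9 is 51522, which has 5 digits.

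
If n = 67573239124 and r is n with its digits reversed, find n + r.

109766476700

Reverse of 67573239124 is 42193237576.
67573239124 + 42193237576 = 109766476700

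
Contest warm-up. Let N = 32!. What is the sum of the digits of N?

108

32! = 263130836933693530167218012160000000
Sum of its 36 digits: 108.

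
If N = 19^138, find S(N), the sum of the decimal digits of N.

19^138 = 293762889605810828261498048482939199627696273053251418060677489647568010787152854870649079834868866435036635500192973213417201157045276944966573824201787725292558074989415490441
Sum of its 177 digits: 838.

838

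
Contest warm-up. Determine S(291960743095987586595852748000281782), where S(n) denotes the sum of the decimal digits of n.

179

2+9+1+9+6+0+7+4+3+0+9+5+9+8+7+5+8+6+5+9+5+8+5+2+7+4+8+0+0+0+2+8+1+7+8+2 = 179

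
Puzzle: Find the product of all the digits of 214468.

2×1×4×4×6×8 = 1536

1536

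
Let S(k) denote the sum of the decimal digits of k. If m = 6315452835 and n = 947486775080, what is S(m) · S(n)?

S(6315452835) = 6+3+1+5+4+5+2+8+3+5 = 42.
S(947486775080) = 9+4+7+4+8+6+7+7+5+0+8+0 = 65.
42 · 65 = 2730.

2730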